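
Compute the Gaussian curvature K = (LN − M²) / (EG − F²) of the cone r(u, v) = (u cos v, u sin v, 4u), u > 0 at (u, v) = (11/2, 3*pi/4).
K = 0

Coefficients of the first fundamental form: E = 17, F = 0, G = u^2.
Coefficients of the second fundamental form: L = 0, M = 0, N = 4*sqrt(17)*u^2/(17*Abs(u)).
Assemble K = (LN − M²)/(EG − F²) = 0. At (u, v) = (11/2, 3*pi/4): K = 0.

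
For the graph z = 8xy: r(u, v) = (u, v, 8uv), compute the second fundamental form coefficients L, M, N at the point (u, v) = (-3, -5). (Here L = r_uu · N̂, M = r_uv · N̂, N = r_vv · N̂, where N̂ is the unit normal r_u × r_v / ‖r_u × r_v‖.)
L = 0;  M = 8*sqrt(2177)/2177;  N = 0

Compute the unit normal N̂(u, v) = (-8*v/sqrt(64*u^2 + 64*v^2 + 1), -8*u/sqrt(64*u^2 + 64*v^2 + 1), 1/sqrt(64*u^2 + 64*v^2 + 1)), and the second partials r_uu, r_uv, r_vv. Take dot products:
  L(u, v) = r_uu · N̂ = 0,
  M(u, v) = r_uv · N̂ = 8/sqrt(64*u^2 + 64*v^2 + 1),
  N(u, v) = r_vv · N̂ = 0.
Evaluating at (u, v) = (-3, -5):
  L = 0, M = 8*sqrt(2177)/2177, N = 0.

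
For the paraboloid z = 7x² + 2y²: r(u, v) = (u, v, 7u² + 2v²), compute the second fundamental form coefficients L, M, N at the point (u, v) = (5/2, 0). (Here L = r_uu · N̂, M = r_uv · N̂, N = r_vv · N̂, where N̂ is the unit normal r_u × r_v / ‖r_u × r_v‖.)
L = 7*sqrt(1226)/613;  M = 0;  N = 2*sqrt(1226)/613

Compute the unit normal N̂(u, v) = (-14*u/sqrt(196*u^2 + 16*v^2 + 1), -4*v/sqrt(196*u^2 + 16*v^2 + 1), 1/sqrt(196*u^2 + 16*v^2 + 1)), and the second partials r_uu, r_uv, r_vv. Take dot products:
  L(u, v) = r_uu · N̂ = 14/sqrt(196*u^2 + 16*v^2 + 1),
  M(u, v) = r_uv · N̂ = 0,
  N(u, v) = r_vv · N̂ = 4/sqrt(196*u^2 + 16*v^2 + 1).
Evaluating at (u, v) = (5/2, 0):
  L = 7*sqrt(1226)/613, M = 0, N = 2*sqrt(1226)/613.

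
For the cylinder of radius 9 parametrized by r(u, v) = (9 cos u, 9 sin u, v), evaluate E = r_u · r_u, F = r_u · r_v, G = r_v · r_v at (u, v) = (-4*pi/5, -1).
E = 81;  F = 0;  G = 1

Partials: r_u = (-9*sin(u), 9*cos(u), 0), r_v = (0, 0, 1). As functions of (u, v):
  E = r_u · r_u = 81,
  F = r_u · r_v = 0,
  G = r_v · r_v = 1.
Evaluating at (u, v) = (-4*pi/5, -1): E = 81, F = 0, G = 1.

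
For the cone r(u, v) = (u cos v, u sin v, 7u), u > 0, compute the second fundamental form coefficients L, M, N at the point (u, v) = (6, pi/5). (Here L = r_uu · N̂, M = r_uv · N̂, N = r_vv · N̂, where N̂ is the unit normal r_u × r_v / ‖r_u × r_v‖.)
L = 0;  M = 0;  N = 21*sqrt(2)/5

Compute the unit normal N̂(u, v) = (-7*sqrt(2)*u*cos(v)/(10*Abs(u)), -7*sqrt(2)*u*sin(v)/(10*Abs(u)), sqrt(2)*u/(10*Abs(u))), and the second partials r_uu, r_uv, r_vv. Take dot products:
  L(u, v) = r_uu · N̂ = 0,
  M(u, v) = r_uv · N̂ = 0,
  N(u, v) = r_vv · N̂ = 7*sqrt(2)*u^2/(10*Abs(u)).
Evaluating at (u, v) = (6, pi/5):
  L = 0, M = 0, N = 21*sqrt(2)/5.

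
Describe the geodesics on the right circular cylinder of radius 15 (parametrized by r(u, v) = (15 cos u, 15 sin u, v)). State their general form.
The cylinder is flat (K = 0) and locally isometric to the plane via the development (u, v) ↦ (15 u, v). Geodesics are the pre-images of straight lines: circles (v constant), vertical lines (u constant), and helices (v = c · u + d) for constants c, d.

A right cylinder has E = 15², F = 0, G = 1, so EG − F² = 15², and L = −15, M = N = 0, giving K = (LN − M²)/(EG − F²) = 0 everywhere. A flat surface is locally isometric to the Euclidean plane via the map (u, v) ↦ (15 u, v). Straight lines in the (x̃, ỹ) plane pull back to: (a) horizontal circles (v = const), (b) vertical generators (u = const), and (c) helices (15 u tan θ = v, i.e. v = c · u + d).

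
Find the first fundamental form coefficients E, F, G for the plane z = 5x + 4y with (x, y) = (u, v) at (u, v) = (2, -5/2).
E = 26;  F = 20;  G = 17

Partials: r_u = (1, 0, 5), r_v = (0, 1, 4). As functions of (u, v):
  E = r_u · r_u = 26,
  F = r_u · r_v = 20,
  G = r_v · r_v = 17.
Evaluating at (u, v) = (2, -5/2): E = 26, F = 20, G = 17.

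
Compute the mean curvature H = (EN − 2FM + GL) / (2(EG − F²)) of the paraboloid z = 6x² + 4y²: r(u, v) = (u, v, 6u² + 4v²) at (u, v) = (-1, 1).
H = 970*sqrt(209)/43681

With E = 144*u^2 + 1, F = 96*u*v, G = 64*v^2 + 1, L = 12/sqrt(144*u^2 + 64*v^2 + 1), M = 0, N = 8/sqrt(144*u^2 + 64*v^2 + 1), assemble
  H = (EN − 2FM + GL) / (2(EG − F²)) = 2*(288*u^2 + 192*v^2 + 5)/(144*u^2 + 64*v^2 + 1)^(3/2).
At (u, v) = (-1, 1): H = 970*sqrt(209)/43681.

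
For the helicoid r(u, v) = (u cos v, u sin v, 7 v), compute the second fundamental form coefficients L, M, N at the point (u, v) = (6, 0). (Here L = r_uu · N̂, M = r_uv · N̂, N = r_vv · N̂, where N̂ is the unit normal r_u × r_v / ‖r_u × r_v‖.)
L = 0;  M = -7*sqrt(85)/85;  N = 0

Compute the unit normal N̂(u, v) = (7*sin(v)/sqrt(u^2 + 49), -7*cos(v)/sqrt(u^2 + 49), u/sqrt(u^2 + 49)), and the second partials r_uu, r_uv, r_vv. Take dot products:
  L(u, v) = r_uu · N̂ = 0,
  M(u, v) = r_uv · N̂ = -7/sqrt(u^2 + 49),
  N(u, v) = r_vv · N̂ = 0.
Evaluating at (u, v) = (6, 0):
  L = 0, M = -7*sqrt(85)/85, N = 0.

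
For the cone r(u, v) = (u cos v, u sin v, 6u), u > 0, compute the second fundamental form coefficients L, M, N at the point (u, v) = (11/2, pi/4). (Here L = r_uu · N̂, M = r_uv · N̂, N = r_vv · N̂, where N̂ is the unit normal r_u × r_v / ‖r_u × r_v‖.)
L = 0;  M = 0;  N = 33*sqrt(37)/37

Compute the unit normal N̂(u, v) = (-6*sqrt(37)*u*cos(v)/(37*Abs(u)), -6*sqrt(37)*u*sin(v)/(37*Abs(u)), sqrt(37)*u/(37*Abs(u))), and the second partials r_uu, r_uv, r_vv. Take dot products:
  L(u, v) = r_uu · N̂ = 0,
  M(u, v) = r_uv · N̂ = 0,
  N(u, v) = r_vv · N̂ = 6*sqrt(37)*u^2/(37*Abs(u)).
Evaluating at (u, v) = (11/2, pi/4):
  L = 0, M = 0, N = 33*sqrt(37)/37.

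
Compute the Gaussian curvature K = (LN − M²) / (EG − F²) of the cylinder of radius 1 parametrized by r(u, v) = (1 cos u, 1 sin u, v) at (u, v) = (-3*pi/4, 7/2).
K = 0

Coefficients of the first fundamental form: E = 1, F = 0, G = 1.
Coefficients of the second fundamental form: L = -1, M = 0, N = 0.
Assemble K = (LN − M²)/(EG − F²) = 0. At (u, v) = (-3*pi/4, 7/2): K = 0.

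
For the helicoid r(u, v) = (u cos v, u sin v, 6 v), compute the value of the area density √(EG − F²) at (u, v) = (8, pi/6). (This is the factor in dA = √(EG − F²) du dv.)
√(EG − F²)|_{(8, pi/6)} = 10

E = 1, F = 0, G = u^2 + 36, so EG − F² = u^2 + 36. Taking the positive square root: √(EG − F²) = sqrt(u^2 + 36). At (u, v) = (8, pi/6): 10.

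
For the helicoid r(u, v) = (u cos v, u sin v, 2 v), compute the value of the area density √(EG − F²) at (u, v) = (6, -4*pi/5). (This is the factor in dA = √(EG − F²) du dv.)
√(EG − F²)|_{(6, -4*pi/5)} = 2*sqrt(10)

E = 1, F = 0, G = u^2 + 4, so EG − F² = u^2 + 4. Taking the positive square root: √(EG − F²) = sqrt(u^2 + 4). At (u, v) = (6, -4*pi/5): 2*sqrt(10).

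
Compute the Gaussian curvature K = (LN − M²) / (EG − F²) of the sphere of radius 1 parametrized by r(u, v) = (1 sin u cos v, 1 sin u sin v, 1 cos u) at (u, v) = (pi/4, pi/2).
K = 1

Coefficients of the first fundamental form: E = 1, F = 0, G = sin(u)^2.
Coefficients of the second fundamental form: L = -sin(u)/Abs(sin(u)), M = 0, N = -sin(u)^3/Abs(sin(u)).
Assemble K = (LN − M²)/(EG − F²) = 1. At (u, v) = (pi/4, pi/2): K = 1.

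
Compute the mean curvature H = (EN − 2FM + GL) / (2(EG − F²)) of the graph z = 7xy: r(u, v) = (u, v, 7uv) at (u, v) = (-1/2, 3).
H = 4116*sqrt(1817)/3301489

With E = 49*v^2 + 1, F = 49*u*v, G = 49*u^2 + 1, L = 0, M = 7/sqrt(49*u^2 + 49*v^2 + 1), N = 0, assemble
  H = (EN − 2FM + GL) / (2(EG − F²)) = -343*u*v/(49*u^2 + 49*v^2 + 1)^(3/2).
At (u, v) = (-1/2, 3): H = 4116*sqrt(1817)/3301489.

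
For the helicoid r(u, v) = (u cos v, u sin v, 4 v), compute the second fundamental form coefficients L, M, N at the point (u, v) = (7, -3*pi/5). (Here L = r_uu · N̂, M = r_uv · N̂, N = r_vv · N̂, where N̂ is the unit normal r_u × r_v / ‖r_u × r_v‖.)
L = 0;  M = -4*sqrt(65)/65;  N = 0

Compute the unit normal N̂(u, v) = (4*sin(v)/sqrt(u^2 + 16), -4*cos(v)/sqrt(u^2 + 16), u/sqrt(u^2 + 16)), and the second partials r_uu, r_uv, r_vv. Take dot products:
  L(u, v) = r_uu · N̂ = 0,
  M(u, v) = r_uv · N̂ = -4/sqrt(u^2 + 16),
  N(u, v) = r_vv · N̂ = 0.
Evaluating at (u, v) = (7, -3*pi/5):
  L = 0, M = -4*sqrt(65)/65, N = 0.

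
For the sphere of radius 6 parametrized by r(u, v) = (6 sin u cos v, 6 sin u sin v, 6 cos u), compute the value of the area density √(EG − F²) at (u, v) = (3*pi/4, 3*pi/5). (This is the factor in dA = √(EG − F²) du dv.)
√(EG − F²)|_{(3*pi/4, 3*pi/5)} = 18*sqrt(2)

E = 36, F = 0, G = 36*sin(u)^2, so EG − F² = 1296*sin(u)^2. Taking the positive square root: √(EG − F²) = 36*Abs(sin(u)). At (u, v) = (3*pi/4, 3*pi/5): 18*sqrt(2).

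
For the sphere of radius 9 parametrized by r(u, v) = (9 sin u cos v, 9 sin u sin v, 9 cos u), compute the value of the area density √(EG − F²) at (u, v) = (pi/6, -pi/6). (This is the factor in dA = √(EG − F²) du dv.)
√(EG − F²)|_{(pi/6, -pi/6)} = 81/2

E = 81, F = 0, G = 81*sin(u)^2, so EG − F² = 6561*sin(u)^2. Taking the positive square root: √(EG − F²) = 81*Abs(sin(u)). At (u, v) = (pi/6, -pi/6): 81/2.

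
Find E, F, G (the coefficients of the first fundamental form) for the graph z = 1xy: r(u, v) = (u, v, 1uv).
E = v^2 + 1;  F = u*v;  G = u^2 + 1

Compute partials: r_u = (1, 0, v), r_v = (0, 1, u). Then
  E = r_u · r_u = v^2 + 1,
  F = r_u · r_v = u*v,
  G = r_v · r_v = u^2 + 1.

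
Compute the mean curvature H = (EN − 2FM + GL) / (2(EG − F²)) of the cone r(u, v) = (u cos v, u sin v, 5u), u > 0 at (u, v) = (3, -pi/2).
H = 5*sqrt(26)/156

With E = 26, F = 0, G = u^2, L = 0, M = 0, N = 5*sqrt(26)*u^2/(26*Abs(u)), assemble
  H = (EN − 2FM + GL) / (2(EG − F²)) = 5*sqrt(26)/(52*Abs(u)).
At (u, v) = (3, -pi/2): H = 5*sqrt(26)/156.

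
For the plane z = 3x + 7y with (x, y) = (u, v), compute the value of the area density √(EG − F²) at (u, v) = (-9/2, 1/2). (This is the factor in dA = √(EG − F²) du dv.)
√(EG − F²)|_{(-9/2, 1/2)} = sqrt(59)

E = 10, F = 21, G = 50, so EG − F² = 59. Taking the positive square root: √(EG − F²) = sqrt(59). At (u, v) = (-9/2, 1/2): sqrt(59).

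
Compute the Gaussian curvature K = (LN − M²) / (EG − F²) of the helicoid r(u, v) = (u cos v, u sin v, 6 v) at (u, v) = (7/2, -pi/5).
K = -576/37249

Coefficients of the first fundamental form: E = 1, F = 0, G = u^2 + 36.
Coefficients of the second fundamental form: L = 0, M = -6/sqrt(u^2 + 36), N = 0.
Assemble K = (LN − M²)/(EG − F²) = -36/(u^2 + 36)^2. At (u, v) = (7/2, -pi/5): K = -576/37249.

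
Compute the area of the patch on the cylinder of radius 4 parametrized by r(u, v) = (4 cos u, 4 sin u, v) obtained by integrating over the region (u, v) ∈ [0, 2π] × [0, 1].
Area = 8*pi

Area = ∫∫ √(EG − F²) du dv with √(EG − F²) = 4. Integrating over [0, 2π] × [0, 1] gives 8*pi.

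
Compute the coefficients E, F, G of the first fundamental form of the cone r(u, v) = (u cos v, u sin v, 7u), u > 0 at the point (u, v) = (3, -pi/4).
E = 50;  F = 0;  G = 9

Partials: r_u = (cos(v), sin(v), 7), r_v = (-u*sin(v), u*cos(v), 0). As functions of (u, v):
  E = r_u · r_u = 50,
  F = r_u · r_v = 0,
  G = r_v · r_v = u^2.
Evaluating at (u, v) = (3, -pi/4): E = 50, F = 0, G = 9.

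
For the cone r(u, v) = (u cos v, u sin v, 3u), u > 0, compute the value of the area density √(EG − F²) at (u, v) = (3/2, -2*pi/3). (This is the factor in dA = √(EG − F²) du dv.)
√(EG − F²)|_{(3/2, -2*pi/3)} = 3*sqrt(10)/2

E = 10, F = 0, G = u^2, so EG − F² = 10*u^2. Taking the positive square root: √(EG − F²) = sqrt(10)*Abs(u). At (u, v) = (3/2, -2*pi/3): 3*sqrt(10)/2.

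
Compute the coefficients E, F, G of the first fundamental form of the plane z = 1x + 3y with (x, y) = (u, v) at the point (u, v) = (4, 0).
E = 2;  F = 3;  G = 10

Partials: r_u = (1, 0, 1), r_v = (0, 1, 3). As functions of (u, v):
  E = r_u · r_u = 2,
  F = r_u · r_v = 3,
  G = r_v · r_v = 10.
Evaluating at (u, v) = (4, 0): E = 2, F = 3, G = 10.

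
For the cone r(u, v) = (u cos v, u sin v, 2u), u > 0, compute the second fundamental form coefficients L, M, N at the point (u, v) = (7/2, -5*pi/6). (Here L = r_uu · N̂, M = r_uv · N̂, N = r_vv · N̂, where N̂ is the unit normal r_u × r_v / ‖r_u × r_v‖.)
L = 0;  M = 0;  N = 7*sqrt(5)/5

Compute the unit normal N̂(u, v) = (-2*sqrt(5)*u*cos(v)/(5*Abs(u)), -2*sqrt(5)*u*sin(v)/(5*Abs(u)), sqrt(5)*u/(5*Abs(u))), and the second partials r_uu, r_uv, r_vv. Take dot products:
  L(u, v) = r_uu · N̂ = 0,
  M(u, v) = r_uv · N̂ = 0,
  N(u, v) = r_vv · N̂ = 2*sqrt(5)*u^2/(5*Abs(u)).
Evaluating at (u, v) = (7/2, -5*pi/6):
  L = 0, M = 0, N = 7*sqrt(5)/5.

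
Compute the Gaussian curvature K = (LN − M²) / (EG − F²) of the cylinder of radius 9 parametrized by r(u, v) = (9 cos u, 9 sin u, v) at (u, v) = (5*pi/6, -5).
K = 0

Coefficients of the first fundamental form: E = 81, F = 0, G = 1.
Coefficients of the second fundamental form: L = -9, M = 0, N = 0.
Assemble K = (LN − M²)/(EG − F²) = 0. At (u, v) = (5*pi/6, -5): K = 0.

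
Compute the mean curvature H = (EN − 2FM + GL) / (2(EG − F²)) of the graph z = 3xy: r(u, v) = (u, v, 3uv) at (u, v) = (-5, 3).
H = 405*sqrt(307)/94249

With E = 9*v^2 + 1, F = 9*u*v, G = 9*u^2 + 1, L = 0, M = 3/sqrt(9*u^2 + 9*v^2 + 1), N = 0, assemble
  H = (EN − 2FM + GL) / (2(EG − F²)) = -27*u*v/(9*u^2 + 9*v^2 + 1)^(3/2).
At (u, v) = (-5, 3): H = 405*sqrt(307)/94249.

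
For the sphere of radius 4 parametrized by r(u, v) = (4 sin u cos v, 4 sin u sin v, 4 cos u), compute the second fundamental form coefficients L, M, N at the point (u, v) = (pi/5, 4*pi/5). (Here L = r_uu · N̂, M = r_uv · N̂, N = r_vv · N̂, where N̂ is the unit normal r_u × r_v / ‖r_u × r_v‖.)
L = -4;  M = 0;  N = -5/2 + sqrt(5)/2

Compute the unit normal N̂(u, v) = (sin(u)^2*cos(v)/Abs(sin(u)), sin(u)^2*sin(v)/Abs(sin(u)), sin(2*u)/(2*Abs(sin(u)))), and the second partials r_uu, r_uv, r_vv. Take dot products:
  L(u, v) = r_uu · N̂ = -4*sin(u)/Abs(sin(u)),
  M(u, v) = r_uv · N̂ = 0,
  N(u, v) = r_vv · N̂ = -4*sin(u)^3/Abs(sin(u)).
Evaluating at (u, v) = (pi/5, 4*pi/5):
  L = -4, M = 0, N = -5/2 + sqrt(5)/2.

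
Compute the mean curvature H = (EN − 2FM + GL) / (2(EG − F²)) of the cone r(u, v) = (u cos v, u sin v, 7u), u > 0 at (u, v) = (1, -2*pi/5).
H = 7*sqrt(2)/20

With E = 50, F = 0, G = u^2, L = 0, M = 0, N = 7*sqrt(2)*u^2/(10*Abs(u)), assemble
  H = (EN − 2FM + GL) / (2(EG − F²)) = 7*sqrt(2)/(20*Abs(u)).
At (u, v) = (1, -2*pi/5): H = 7*sqrt(2)/20.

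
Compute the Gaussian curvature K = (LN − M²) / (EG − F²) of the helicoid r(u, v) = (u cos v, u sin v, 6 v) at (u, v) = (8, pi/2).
K = -9/2500

Coefficients of the first fundamental form: E = 1, F = 0, G = u^2 + 36.
Coefficients of the second fundamental form: L = 0, M = -6/sqrt(u^2 + 36), N = 0.
Assemble K = (LN − M²)/(EG − F²) = -36/(u^2 + 36)^2. At (u, v) = (8, pi/2): K = -9/2500.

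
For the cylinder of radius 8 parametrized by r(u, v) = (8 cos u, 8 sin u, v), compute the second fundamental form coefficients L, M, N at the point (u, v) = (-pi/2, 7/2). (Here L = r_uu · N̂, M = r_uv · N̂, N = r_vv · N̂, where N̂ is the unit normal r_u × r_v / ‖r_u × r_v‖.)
L = -8;  M = 0;  N = 0

Compute the unit normal N̂(u, v) = (cos(u), sin(u), 0), and the second partials r_uu, r_uv, r_vv. Take dot products:
  L(u, v) = r_uu · N̂ = -8,
  M(u, v) = r_uv · N̂ = 0,
  N(u, v) = r_vv · N̂ = 0.
Evaluating at (u, v) = (-pi/2, 7/2):
  L = -8, M = 0, N = 0.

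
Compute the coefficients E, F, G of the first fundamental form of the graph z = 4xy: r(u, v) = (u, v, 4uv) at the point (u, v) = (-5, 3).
E = 145;  F = -240;  G = 401

Partials: r_u = (1, 0, 4*v), r_v = (0, 1, 4*u). As functions of (u, v):
  E = r_u · r_u = 16*v^2 + 1,
  F = r_u · r_v = 16*u*v,
  G = r_v · r_v = 16*u^2 + 1.
Evaluating at (u, v) = (-5, 3): E = 145, F = -240, G = 401.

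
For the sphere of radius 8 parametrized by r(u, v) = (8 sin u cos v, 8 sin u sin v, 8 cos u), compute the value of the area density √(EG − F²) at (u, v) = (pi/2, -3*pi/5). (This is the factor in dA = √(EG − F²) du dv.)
√(EG − F²)|_{(pi/2, -3*pi/5)} = 64

E = 64, F = 0, G = 64*sin(u)^2, so EG − F² = 4096*sin(u)^2. Taking the positive square root: √(EG − F²) = 64*Abs(sin(u)). At (u, v) = (pi/2, -3*pi/5): 64.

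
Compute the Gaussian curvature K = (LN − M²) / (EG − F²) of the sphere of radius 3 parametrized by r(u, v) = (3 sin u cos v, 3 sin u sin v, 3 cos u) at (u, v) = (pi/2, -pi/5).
K = 1/9

Coefficients of the first fundamental form: E = 9, F = 0, G = 9*sin(u)^2.
Coefficients of the second fundamental form: L = -3*sin(u)/Abs(sin(u)), M = 0, N = -3*sin(u)^3/Abs(sin(u)).
Assemble K = (LN − M²)/(EG − F²) = 1/9. At (u, v) = (pi/2, -pi/5): K = 1/9.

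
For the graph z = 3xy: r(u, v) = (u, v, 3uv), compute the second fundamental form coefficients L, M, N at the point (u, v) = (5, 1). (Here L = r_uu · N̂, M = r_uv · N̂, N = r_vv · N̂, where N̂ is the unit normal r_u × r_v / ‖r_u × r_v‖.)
L = 0;  M = 3*sqrt(235)/235;  N = 0

Compute the unit normal N̂(u, v) = (-3*v/sqrt(9*u^2 + 9*v^2 + 1), -3*u/sqrt(9*u^2 + 9*v^2 + 1), 1/sqrt(9*u^2 + 9*v^2 + 1)), and the second partials r_uu, r_uv, r_vv. Take dot products:
  L(u, v) = r_uu · N̂ = 0,
  M(u, v) = r_uv · N̂ = 3/sqrt(9*u^2 + 9*v^2 + 1),
  N(u, v) = r_vv · N̂ = 0.
Evaluating at (u, v) = (5, 1):
  L = 0, M = 3*sqrt(235)/235, N = 0.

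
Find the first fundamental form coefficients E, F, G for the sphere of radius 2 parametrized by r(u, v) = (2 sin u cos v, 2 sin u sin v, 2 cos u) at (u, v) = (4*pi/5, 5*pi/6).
E = 4;  F = 0;  G = 5/2 - sqrt(5)/2

Partials: r_u = (2*cos(u)*cos(v), 2*sin(v)*cos(u), -2*sin(u)), r_v = (-2*sin(u)*sin(v), 2*sin(u)*cos(v), 0). As functions of (u, v):
  E = r_u · r_u = 4,
  F = r_u · r_v = 0,
  G = r_v · r_v = 4*sin(u)^2.
Evaluating at (u, v) = (4*pi/5, 5*pi/6): E = 4, F = 0, G = 5/2 - sqrt(5)/2.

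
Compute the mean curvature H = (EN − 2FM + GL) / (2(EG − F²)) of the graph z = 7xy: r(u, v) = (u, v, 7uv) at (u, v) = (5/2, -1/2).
H = 1715*sqrt(142)/272214

With E = 49*v^2 + 1, F = 49*u*v, G = 49*u^2 + 1, L = 0, M = 7/sqrt(49*u^2 + 49*v^2 + 1), N = 0, assemble
  H = (EN − 2FM + GL) / (2(EG − F²)) = -343*u*v/(49*u^2 + 49*v^2 + 1)^(3/2).
At (u, v) = (5/2, -1/2): H = 1715*sqrt(142)/272214.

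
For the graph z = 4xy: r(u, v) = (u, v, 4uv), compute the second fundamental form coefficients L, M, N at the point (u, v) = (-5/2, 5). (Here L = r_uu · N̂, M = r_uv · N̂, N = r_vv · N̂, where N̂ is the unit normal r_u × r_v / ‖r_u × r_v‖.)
L = 0;  M = 4*sqrt(501)/501;  N = 0

Compute the unit normal N̂(u, v) = (-4*v/sqrt(16*u^2 + 16*v^2 + 1), -4*u/sqrt(16*u^2 + 16*v^2 + 1), 1/sqrt(16*u^2 + 16*v^2 + 1)), and the second partials r_uu, r_uv, r_vv. Take dot products:
  L(u, v) = r_uu · N̂ = 0,
  M(u, v) = r_uv · N̂ = 4/sqrt(16*u^2 + 16*v^2 + 1),
  N(u, v) = r_vv · N̂ = 0.
Evaluating at (u, v) = (-5/2, 5):
  L = 0, M = 4*sqrt(501)/501, N = 0.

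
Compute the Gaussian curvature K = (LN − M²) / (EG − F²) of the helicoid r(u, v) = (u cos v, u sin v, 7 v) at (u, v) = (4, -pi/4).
K = -49/4225

Coefficients of the first fundamental form: E = 1, F = 0, G = u^2 + 49.
Coefficients of the second fundamental form: L = 0, M = -7/sqrt(u^2 + 49), N = 0.
Assemble K = (LN − M²)/(EG − F²) = -49/(u^2 + 49)^2. At (u, v) = (4, -pi/4): K = -49/4225.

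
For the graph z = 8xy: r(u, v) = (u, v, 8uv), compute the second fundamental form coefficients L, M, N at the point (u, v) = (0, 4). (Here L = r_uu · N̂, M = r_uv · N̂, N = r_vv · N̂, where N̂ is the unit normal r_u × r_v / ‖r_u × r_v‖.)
L = 0;  M = 8*sqrt(41)/205;  N = 0

Compute the unit normal N̂(u, v) = (-8*v/sqrt(64*u^2 + 64*v^2 + 1), -8*u/sqrt(64*u^2 + 64*v^2 + 1), 1/sqrt(64*u^2 + 64*v^2 + 1)), and the second partials r_uu, r_uv, r_vv. Take dot products:
  L(u, v) = r_uu · N̂ = 0,
  M(u, v) = r_uv · N̂ = 8/sqrt(64*u^2 + 64*v^2 + 1),
  N(u, v) = r_vv · N̂ = 0.
Evaluating at (u, v) = (0, 4):
  L = 0, M = 8*sqrt(41)/205, N = 0.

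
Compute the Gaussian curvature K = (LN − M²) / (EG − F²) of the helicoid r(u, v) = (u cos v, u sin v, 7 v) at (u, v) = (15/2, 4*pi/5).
K = -784/177241

Coefficients of the first fundamental form: E = 1, F = 0, G = u^2 + 49.
Coefficients of the second fundamental form: L = 0, M = -7/sqrt(u^2 + 49), N = 0.
Assemble K = (LN − M²)/(EG − F²) = -49/(u^2 + 49)^2. At (u, v) = (15/2, 4*pi/5): K = -784/177241.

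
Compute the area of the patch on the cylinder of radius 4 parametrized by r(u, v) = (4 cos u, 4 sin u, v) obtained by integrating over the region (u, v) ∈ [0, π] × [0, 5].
Area = 20*pi

Area = ∫∫ √(EG − F²) du dv with √(EG − F²) = 4. Integrating over [0, π] × [0, 5] gives 20*pi.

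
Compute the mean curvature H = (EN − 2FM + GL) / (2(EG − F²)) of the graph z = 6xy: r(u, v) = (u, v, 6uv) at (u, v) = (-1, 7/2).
H = 189*sqrt(478)/57121

With E = 36*v^2 + 1, F = 36*u*v, G = 36*u^2 + 1, L = 0, M = 6/sqrt(36*u^2 + 36*v^2 + 1), N = 0, assemble
  H = (EN − 2FM + GL) / (2(EG − F²)) = -216*u*v/(36*u^2 + 36*v^2 + 1)^(3/2).
At (u, v) = (-1, 7/2): H = 189*sqrt(478)/57121.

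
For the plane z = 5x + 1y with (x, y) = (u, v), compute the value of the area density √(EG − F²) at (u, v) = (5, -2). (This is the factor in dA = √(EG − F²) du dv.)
√(EG − F²)|_{(5, -2)} = 3*sqrt(3)

E = 26, F = 5, G = 2, so EG − F² = 27. Taking the positive square root: √(EG − F²) = 3*sqrt(3). At (u, v) = (5, -2): 3*sqrt(3).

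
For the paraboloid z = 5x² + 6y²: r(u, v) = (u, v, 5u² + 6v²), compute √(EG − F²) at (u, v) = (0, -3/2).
√(EG − F²)|_{(0, -3/2)} = 5*sqrt(13)

E = 100*u^2 + 1, F = 120*u*v, G = 144*v^2 + 1; EG − F² = 100*u^2 + 144*v^2 + 1; √(EG − F²) = sqrt(100*u^2 + 144*v^2 + 1). At the given point: 5*sqrt(13).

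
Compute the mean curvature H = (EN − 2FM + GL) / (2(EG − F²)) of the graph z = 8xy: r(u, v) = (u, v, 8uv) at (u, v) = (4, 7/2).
H = -7168*sqrt(201)/1090827

With E = 64*v^2 + 1, F = 64*u*v, G = 64*u^2 + 1, L = 0, M = 8/sqrt(64*u^2 + 64*v^2 + 1), N = 0, assemble
  H = (EN − 2FM + GL) / (2(EG − F²)) = -512*u*v/(64*u^2 + 64*v^2 + 1)^(3/2).
At (u, v) = (4, 7/2): H = -7168*sqrt(201)/1090827.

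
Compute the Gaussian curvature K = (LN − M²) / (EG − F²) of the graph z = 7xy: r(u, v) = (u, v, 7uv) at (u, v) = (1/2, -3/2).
K = -196/61009

Coefficients of the first fundamental form: E = 49*v^2 + 1, F = 49*u*v, G = 49*u^2 + 1.
Coefficients of the second fundamental form: L = 0, M = 7/sqrt(49*u^2 + 49*v^2 + 1), N = 0.
Assemble K = (LN − M²)/(EG − F²) = -49/(2401*u^4 + 4802*u^2*v^2 + 98*u^2 + 2401*v^4 + 98*v^2 + 1). At (u, v) = (1/2, -3/2): K = -196/61009.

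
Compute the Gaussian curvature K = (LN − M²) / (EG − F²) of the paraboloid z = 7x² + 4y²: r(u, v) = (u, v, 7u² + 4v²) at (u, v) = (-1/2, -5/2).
K = 28/50625

Coefficients of the first fundamental form: E = 196*u^2 + 1, F = 112*u*v, G = 64*v^2 + 1.
Coefficients of the second fundamental form: L = 14/sqrt(196*u^2 + 64*v^2 + 1), M = 0, N = 8/sqrt(196*u^2 + 64*v^2 + 1).
Assemble K = (LN − M²)/(EG − F²) = 112/(38416*u^4 + 25088*u^2*v^2 + 392*u^2 + 4096*v^4 + 128*v^2 + 1). At (u, v) = (-1/2, -5/2): K = 28/50625.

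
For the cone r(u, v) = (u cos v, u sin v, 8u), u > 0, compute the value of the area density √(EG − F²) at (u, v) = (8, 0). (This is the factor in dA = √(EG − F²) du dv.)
√(EG − F²)|_{(8, 0)} = 8*sqrt(65)

E = 65, F = 0, G = u^2, so EG − F² = 65*u^2. Taking the positive square root: √(EG − F²) = sqrt(65)*Abs(u). At (u, v) = (8, 0): 8*sqrt(65).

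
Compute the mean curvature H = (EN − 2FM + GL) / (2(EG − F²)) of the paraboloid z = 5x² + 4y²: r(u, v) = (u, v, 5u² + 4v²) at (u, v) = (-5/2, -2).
H = 421*sqrt(2)/4116

With E = 100*u^2 + 1, F = 80*u*v, G = 64*v^2 + 1, L = 10/sqrt(100*u^2 + 64*v^2 + 1), M = 0, N = 8/sqrt(100*u^2 + 64*v^2 + 1), assemble
  H = (EN − 2FM + GL) / (2(EG − F²)) = (400*u^2 + 320*v^2 + 9)/(100*u^2 + 64*v^2 + 1)^(3/2).
At (u, v) = (-5/2, -2): H = 421*sqrt(2)/4116.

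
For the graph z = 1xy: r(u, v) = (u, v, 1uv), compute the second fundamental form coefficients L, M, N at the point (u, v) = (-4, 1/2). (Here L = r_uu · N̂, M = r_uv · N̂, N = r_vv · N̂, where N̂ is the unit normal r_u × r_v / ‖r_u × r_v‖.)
L = 0;  M = 2*sqrt(69)/69;  N = 0

Compute the unit normal N̂(u, v) = (-v/sqrt(u^2 + v^2 + 1), -u/sqrt(u^2 + v^2 + 1), 1/sqrt(u^2 + v^2 + 1)), and the second partials r_uu, r_uv, r_vv. Take dot products:
  L(u, v) = r_uu · N̂ = 0,
  M(u, v) = r_uv · N̂ = 1/sqrt(u^2 + v^2 + 1),
  N(u, v) = r_vv · N̂ = 0.
Evaluating at (u, v) = (-4, 1/2):
  L = 0, M = 2*sqrt(69)/69, N = 0.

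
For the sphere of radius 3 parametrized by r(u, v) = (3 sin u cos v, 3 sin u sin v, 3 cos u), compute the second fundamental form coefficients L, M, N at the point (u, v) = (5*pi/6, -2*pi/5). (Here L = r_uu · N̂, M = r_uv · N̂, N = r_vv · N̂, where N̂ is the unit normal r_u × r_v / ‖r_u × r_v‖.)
L = -3;  M = 0;  N = -3/4

Compute the unit normal N̂(u, v) = (sin(u)^2*cos(v)/Abs(sin(u)), sin(u)^2*sin(v)/Abs(sin(u)), sin(2*u)/(2*Abs(sin(u)))), and the second partials r_uu, r_uv, r_vv. Take dot products:
  L(u, v) = r_uu · N̂ = -3*sin(u)/Abs(sin(u)),
  M(u, v) = r_uv · N̂ = 0,
  N(u, v) = r_vv · N̂ = -3*sin(u)^3/Abs(sin(u)).
Evaluating at (u, v) = (5*pi/6, -2*pi/5):
  L = -3, M = 0, N = -3/4.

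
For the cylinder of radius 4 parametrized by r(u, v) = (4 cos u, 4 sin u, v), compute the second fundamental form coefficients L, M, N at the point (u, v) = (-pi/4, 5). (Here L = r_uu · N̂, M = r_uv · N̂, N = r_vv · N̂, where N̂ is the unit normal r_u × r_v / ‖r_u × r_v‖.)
L = -4;  M = 0;  N = 0

Compute the unit normal N̂(u, v) = (cos(u), sin(u), 0), and the second partials r_uu, r_uv, r_vv. Take dot products:
  L(u, v) = r_uu · N̂ = -4,
  M(u, v) = r_uv · N̂ = 0,
  N(u, v) = r_vv · N̂ = 0.
Evaluating at (u, v) = (-pi/4, 5):
  L = -4, M = 0, N = 0.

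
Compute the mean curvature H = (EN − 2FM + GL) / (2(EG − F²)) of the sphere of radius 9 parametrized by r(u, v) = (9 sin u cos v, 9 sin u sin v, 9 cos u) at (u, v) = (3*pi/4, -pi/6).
H = -1/9

With E = 81, F = 0, G = 81*sin(u)^2, L = -9*sin(u)/Abs(sin(u)), M = 0, N = -9*sin(u)^3/Abs(sin(u)), assemble
  H = (EN − 2FM + GL) / (2(EG − F²)) = -sin(u)/(9*Abs(sin(u))).
At (u, v) = (3*pi/4, -pi/6): H = -1/9.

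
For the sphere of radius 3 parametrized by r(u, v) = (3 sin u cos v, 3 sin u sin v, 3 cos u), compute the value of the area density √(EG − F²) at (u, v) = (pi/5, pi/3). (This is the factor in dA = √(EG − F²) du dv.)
√(EG − F²)|_{(pi/5, pi/3)} = 9*sqrt(10 - 2*sqrt(5))/4

E = 9, F = 0, G = 9*sin(u)^2, so EG − F² = 81*sin(u)^2. Taking the positive square root: √(EG − F²) = 9*Abs(sin(u)). At (u, v) = (pi/5, pi/3): 9*sqrt(10 - 2*sqrt(5))/4.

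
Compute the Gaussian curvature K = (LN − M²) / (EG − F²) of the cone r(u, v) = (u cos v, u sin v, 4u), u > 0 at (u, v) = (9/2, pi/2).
K = 0

Coefficients of the first fundamental form: E = 17, F = 0, G = u^2.
Coefficients of the second fundamental form: L = 0, M = 0, N = 4*sqrt(17)*u^2/(17*Abs(u)).
Assemble K = (LN − M²)/(EG − F²) = 0. At (u, v) = (9/2, pi/2): K = 0.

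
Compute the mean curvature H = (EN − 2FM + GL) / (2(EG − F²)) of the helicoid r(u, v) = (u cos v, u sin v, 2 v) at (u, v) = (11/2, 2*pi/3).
H = 0

With E = 1, F = 0, G = u^2 + 4, L = 0, M = -2/sqrt(u^2 + 4), N = 0, assemble
  H = (EN − 2FM + GL) / (2(EG − F²)) = 0.
At (u, v) = (11/2, 2*pi/3): H = 0.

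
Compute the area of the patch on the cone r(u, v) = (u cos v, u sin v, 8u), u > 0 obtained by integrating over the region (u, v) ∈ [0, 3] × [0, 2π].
Area = 9*sqrt(65)*pi

Area = ∫∫ √(EG − F²) du dv with √(EG − F²) = sqrt(65)*Abs(u). Integrating over [0, 3] × [0, 2π] gives 9*sqrt(65)*pi.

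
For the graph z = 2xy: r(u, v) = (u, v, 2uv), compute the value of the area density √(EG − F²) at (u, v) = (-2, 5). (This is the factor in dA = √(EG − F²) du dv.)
√(EG − F²)|_{(-2, 5)} = 3*sqrt(13)

E = 4*v^2 + 1, F = 4*u*v, G = 4*u^2 + 1, so EG − F² = 4*u^2 + 4*v^2 + 1. Taking the positive square root: √(EG − F²) = sqrt(4*u^2 + 4*v^2 + 1). At (u, v) = (-2, 5): 3*sqrt(13).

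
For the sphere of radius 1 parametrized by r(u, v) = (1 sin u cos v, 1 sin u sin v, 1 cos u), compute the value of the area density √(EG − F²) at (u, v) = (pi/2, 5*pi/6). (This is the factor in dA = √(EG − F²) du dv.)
√(EG − F²)|_{(pi/2, 5*pi/6)} = 1

E = 1, F = 0, G = sin(u)^2, so EG − F² = sin(u)^2. Taking the positive square root: √(EG − F²) = Abs(sin(u)). At (u, v) = (pi/2, 5*pi/6): 1.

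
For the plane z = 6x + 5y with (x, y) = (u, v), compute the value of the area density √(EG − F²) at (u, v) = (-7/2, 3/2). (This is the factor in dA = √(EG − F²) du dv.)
√(EG − F²)|_{(-7/2, 3/2)} = sqrt(62)

E = 37, F = 30, G = 26, so EG − F² = 62. Taking the positive square root: √(EG − F²) = sqrt(62). At (u, v) = (-7/2, 3/2): sqrt(62).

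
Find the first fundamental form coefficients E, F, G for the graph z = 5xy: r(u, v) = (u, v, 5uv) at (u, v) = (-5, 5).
E = 626;  F = -625;  G = 626

Partials: r_u = (1, 0, 5*v), r_v = (0, 1, 5*u). As functions of (u, v):
  E = r_u · r_u = 25*v^2 + 1,
  F = r_u · r_v = 25*u*v,
  G = r_v · r_v = 25*u^2 + 1.
Evaluating at (u, v) = (-5, 5): E = 626, F = -625, G = 626.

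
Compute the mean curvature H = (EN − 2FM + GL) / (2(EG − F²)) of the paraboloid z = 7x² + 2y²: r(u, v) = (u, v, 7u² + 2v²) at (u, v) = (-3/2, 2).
H = 1339*sqrt(506)/256036

With E = 196*u^2 + 1, F = 56*u*v, G = 16*v^2 + 1, L = 14/sqrt(196*u^2 + 16*v^2 + 1), M = 0, N = 4/sqrt(196*u^2 + 16*v^2 + 1), assemble
  H = (EN − 2FM + GL) / (2(EG − F²)) = (392*u^2 + 112*v^2 + 9)/(196*u^2 + 16*v^2 + 1)^(3/2).
At (u, v) = (-3/2, 2): H = 1339*sqrt(506)/256036.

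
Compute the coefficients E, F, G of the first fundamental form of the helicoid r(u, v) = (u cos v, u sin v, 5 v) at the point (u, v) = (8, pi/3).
E = 1;  F = 0;  G = 89

Partials: r_u = (cos(v), sin(v), 0), r_v = (-u*sin(v), u*cos(v), 5). As functions of (u, v):
  E = r_u · r_u = 1,
  F = r_u · r_v = 0,
  G = r_v · r_v = u^2 + 25.
Evaluating at (u, v) = (8, pi/3): E = 1, F = 0, G = 89.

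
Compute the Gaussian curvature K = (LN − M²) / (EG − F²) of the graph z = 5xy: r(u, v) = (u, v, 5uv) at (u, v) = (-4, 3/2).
K = -400/3345241

Coefficients of the first fundamental form: E = 25*v^2 + 1, F = 25*u*v, G = 25*u^2 + 1.
Coefficients of the second fundamental form: L = 0, M = 5/sqrt(25*u^2 + 25*v^2 + 1), N = 0.
Assemble K = (LN − M²)/(EG − F²) = -25/(625*u^4 + 1250*u^2*v^2 + 50*u^2 + 625*v^4 + 50*v^2 + 1). At (u, v) = (-4, 3/2): K = -400/3345241.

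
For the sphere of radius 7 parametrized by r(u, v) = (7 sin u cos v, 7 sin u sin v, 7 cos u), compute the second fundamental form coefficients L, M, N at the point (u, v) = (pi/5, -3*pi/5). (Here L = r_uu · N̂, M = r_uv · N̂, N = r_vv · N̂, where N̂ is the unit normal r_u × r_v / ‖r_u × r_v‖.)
L = -7;  M = 0;  N = -35/8 + 7*sqrt(5)/8

Compute the unit normal N̂(u, v) = (sin(u)^2*cos(v)/Abs(sin(u)), sin(u)^2*sin(v)/Abs(sin(u)), sin(2*u)/(2*Abs(sin(u)))), and the second partials r_uu, r_uv, r_vv. Take dot products:
  L(u, v) = r_uu · N̂ = -7*sin(u)/Abs(sin(u)),
  M(u, v) = r_uv · N̂ = 0,
  N(u, v) = r_vv · N̂ = -7*sin(u)^3/Abs(sin(u)).
Evaluating at (u, v) = (pi/5, -3*pi/5):
  L = -7, M = 0, N = -35/8 + 7*sqrt(5)/8.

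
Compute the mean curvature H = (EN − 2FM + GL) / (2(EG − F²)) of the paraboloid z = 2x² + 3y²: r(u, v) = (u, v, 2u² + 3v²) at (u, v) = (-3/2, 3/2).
H = 275*sqrt(118)/13924

With E = 16*u^2 + 1, F = 24*u*v, G = 36*v^2 + 1, L = 4/sqrt(16*u^2 + 36*v^2 + 1), M = 0, N = 6/sqrt(16*u^2 + 36*v^2 + 1), assemble
  H = (EN − 2FM + GL) / (2(EG − F²)) = (48*u^2 + 72*v^2 + 5)/(16*u^2 + 36*v^2 + 1)^(3/2).
At (u, v) = (-3/2, 3/2): H = 275*sqrt(118)/13924.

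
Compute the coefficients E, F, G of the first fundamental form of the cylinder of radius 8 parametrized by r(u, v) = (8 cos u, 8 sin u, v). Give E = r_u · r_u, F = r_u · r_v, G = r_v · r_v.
E = 64;  F = 0;  G = 1

Compute partials: r_u = (-8*sin(u), 8*cos(u), 0), r_v = (0, 0, 1). Then
  E = r_u · r_u = 64,
  F = r_u · r_v = 0,
  G = r_v · r_v = 1.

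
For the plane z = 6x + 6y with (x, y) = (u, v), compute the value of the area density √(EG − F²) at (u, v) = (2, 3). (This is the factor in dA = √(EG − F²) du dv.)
√(EG − F²)|_{(2, 3)} = sqrt(73)

E = 37, F = 36, G = 37, so EG − F² = 73. Taking the positive square root: √(EG − F²) = sqrt(73). At (u, v) = (2, 3): sqrt(73).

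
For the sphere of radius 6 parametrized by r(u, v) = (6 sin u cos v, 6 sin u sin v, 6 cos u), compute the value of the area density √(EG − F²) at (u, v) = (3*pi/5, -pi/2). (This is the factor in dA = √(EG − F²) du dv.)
√(EG − F²)|_{(3*pi/5, -pi/2)} = 9*sqrt(2*sqrt(5) + 10)

E = 36, F = 0, G = 36*sin(u)^2, so EG − F² = 1296*sin(u)^2. Taking the positive square root: √(EG − F²) = 36*Abs(sin(u)). At (u, v) = (3*pi/5, -pi/2): 9*sqrt(2*sqrt(5) + 10).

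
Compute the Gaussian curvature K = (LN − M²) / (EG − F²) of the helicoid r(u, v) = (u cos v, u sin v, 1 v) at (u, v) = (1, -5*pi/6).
K = -1/4

Coefficients of the first fundamental form: E = 1, F = 0, G = u^2 + 1.
Coefficients of the second fundamental form: L = 0, M = -1/sqrt(u^2 + 1), N = 0.
Assemble K = (LN − M²)/(EG − F²) = -1/(u^2 + 1)^2. At (u, v) = (1, -5*pi/6): K = -1/4.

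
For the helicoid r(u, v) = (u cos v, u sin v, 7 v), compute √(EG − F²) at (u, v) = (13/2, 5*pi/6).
√(EG − F²)|_{(13/2, 5*pi/6)} = sqrt(365)/2

E = 1, F = 0, G = u^2 + 49; EG − F² = u^2 + 49; √(EG − F²) = sqrt(u^2 + 49). At the given point: sqrt(365)/2.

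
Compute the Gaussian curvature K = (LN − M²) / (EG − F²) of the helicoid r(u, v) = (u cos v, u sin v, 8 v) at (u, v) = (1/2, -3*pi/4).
K = -1024/66049

Coefficients of the first fundamental form: E = 1, F = 0, G = u^2 + 64.
Coefficients of the second fundamental form: L = 0, M = -8/sqrt(u^2 + 64), N = 0.
Assemble K = (LN − M²)/(EG − F²) = -64/(u^2 + 64)^2. At (u, v) = (1/2, -3*pi/4): K = -1024/66049.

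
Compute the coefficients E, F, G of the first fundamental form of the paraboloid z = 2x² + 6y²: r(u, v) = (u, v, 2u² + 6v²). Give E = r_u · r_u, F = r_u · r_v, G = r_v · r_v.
E = 16*u^2 + 1;  F = 48*u*v;  G = 144*v^2 + 1

Compute partials: r_u = (1, 0, 4*u), r_v = (0, 1, 12*v). Then
  E = r_u · r_u = 16*u^2 + 1,
  F = r_u · r_v = 48*u*v,
  G = r_v · r_v = 144*v^2 + 1.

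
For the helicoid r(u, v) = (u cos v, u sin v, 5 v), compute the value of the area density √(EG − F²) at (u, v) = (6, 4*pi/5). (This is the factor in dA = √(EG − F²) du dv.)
√(EG − F²)|_{(6, 4*pi/5)} = sqrt(61)

E = 1, F = 0, G = u^2 + 25, so EG − F² = u^2 + 25. Taking the positive square root: √(EG − F²) = sqrt(u^2 + 25). At (u, v) = (6, 4*pi/5): sqrt(61).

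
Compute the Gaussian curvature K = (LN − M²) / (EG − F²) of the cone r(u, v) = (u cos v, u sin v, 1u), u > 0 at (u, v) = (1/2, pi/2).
K = 0

Coefficients of the first fundamental form: E = 2, F = 0, G = u^2.
Coefficients of the second fundamental form: L = 0, M = 0, N = sqrt(2)*u^2/(2*Abs(u)).
Assemble K = (LN − M²)/(EG − F²) = 0. At (u, v) = (1/2, pi/2): K = 0.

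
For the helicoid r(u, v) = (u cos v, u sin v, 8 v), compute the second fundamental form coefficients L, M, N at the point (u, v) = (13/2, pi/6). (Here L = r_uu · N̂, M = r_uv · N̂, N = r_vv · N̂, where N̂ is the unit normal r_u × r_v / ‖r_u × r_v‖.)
L = 0;  M = -16*sqrt(17)/85;  N = 0

Compute the unit normal N̂(u, v) = (8*sin(v)/sqrt(u^2 + 64), -8*cos(v)/sqrt(u^2 + 64), u/sqrt(u^2 + 64)), and the second partials r_uu, r_uv, r_vv. Take dot products:
  L(u, v) = r_uu · N̂ = 0,
  M(u, v) = r_uv · N̂ = -8/sqrt(u^2 + 64),
  N(u, v) = r_vv · N̂ = 0.
Evaluating at (u, v) = (13/2, pi/6):
  L = 0, M = -16*sqrt(17)/85, N = 0.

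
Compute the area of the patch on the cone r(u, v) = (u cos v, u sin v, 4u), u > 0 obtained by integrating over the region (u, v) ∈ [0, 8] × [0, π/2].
Area = 16*sqrt(17)*pi

Area = ∫∫ √(EG − F²) du dv with √(EG − F²) = sqrt(17)*Abs(u). Integrating over [0, 8] × [0, π/2] gives 16*sqrt(17)*pi.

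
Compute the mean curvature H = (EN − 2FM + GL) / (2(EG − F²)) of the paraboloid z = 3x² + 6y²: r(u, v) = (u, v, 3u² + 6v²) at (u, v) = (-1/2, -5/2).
H = 2763*sqrt(910)/828100

With E = 36*u^2 + 1, F = 72*u*v, G = 144*v^2 + 1, L = 6/sqrt(36*u^2 + 144*v^2 + 1), M = 0, N = 12/sqrt(36*u^2 + 144*v^2 + 1), assemble
  H = (EN − 2FM + GL) / (2(EG − F²)) = 9*(24*u^2 + 48*v^2 + 1)/(36*u^2 + 144*v^2 + 1)^(3/2).
At (u, v) = (-1/2, -5/2): H = 2763*sqrt(910)/828100.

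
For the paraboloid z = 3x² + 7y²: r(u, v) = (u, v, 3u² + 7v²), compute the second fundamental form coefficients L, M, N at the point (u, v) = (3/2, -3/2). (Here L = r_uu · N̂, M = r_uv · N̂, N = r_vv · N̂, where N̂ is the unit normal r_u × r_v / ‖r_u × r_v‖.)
L = 6*sqrt(523)/523;  M = 0;  N = 14*sqrt(523)/523

Compute the unit normal N̂(u, v) = (-6*u/sqrt(36*u^2 + 196*v^2 + 1), -14*v/sqrt(36*u^2 + 196*v^2 + 1), 1/sqrt(36*u^2 + 196*v^2 + 1)), and the second partials r_uu, r_uv, r_vv. Take dot products:
  L(u, v) = r_uu · N̂ = 6/sqrt(36*u^2 + 196*v^2 + 1),
  M(u, v) = r_uv · N̂ = 0,
  N(u, v) = r_vv · N̂ = 14/sqrt(36*u^2 + 196*v^2 + 1).
Evaluating at (u, v) = (3/2, -3/2):
  L = 6*sqrt(523)/523, M = 0, N = 14*sqrt(523)/523.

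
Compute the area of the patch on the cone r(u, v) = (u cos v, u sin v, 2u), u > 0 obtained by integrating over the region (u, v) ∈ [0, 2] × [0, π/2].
Area = sqrt(5)*pi

Area = ∫∫ √(EG − F²) du dv with √(EG − F²) = sqrt(5)*Abs(u). Integrating over [0, 2] × [0, π/2] gives sqrt(5)*pi.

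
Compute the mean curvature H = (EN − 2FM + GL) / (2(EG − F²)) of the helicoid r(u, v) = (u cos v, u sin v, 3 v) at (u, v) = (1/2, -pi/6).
H = 0

With E = 1, F = 0, G = u^2 + 9, L = 0, M = -3/sqrt(u^2 + 9), N = 0, assemble
  H = (EN − 2FM + GL) / (2(EG − F²)) = 0.
At (u, v) = (1/2, -pi/6): H = 0.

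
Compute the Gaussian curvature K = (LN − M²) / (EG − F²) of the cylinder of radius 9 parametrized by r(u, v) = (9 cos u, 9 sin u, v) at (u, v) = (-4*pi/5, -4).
K = 0

Coefficients of the first fundamental form: E = 81, F = 0, G = 1.
Coefficients of the second fundamental form: L = -9, M = 0, N = 0.
Assemble K = (LN − M²)/(EG − F²) = 0. At (u, v) = (-4*pi/5, -4): K = 0.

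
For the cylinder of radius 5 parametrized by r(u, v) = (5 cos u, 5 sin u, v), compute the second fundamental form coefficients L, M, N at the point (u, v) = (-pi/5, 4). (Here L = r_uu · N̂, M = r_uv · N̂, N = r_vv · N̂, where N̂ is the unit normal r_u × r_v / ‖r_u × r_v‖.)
L = -5;  M = 0;  N = 0

Compute the unit normal N̂(u, v) = (cos(u), sin(u), 0), and the second partials r_uu, r_uv, r_vv. Take dot products:
  L(u, v) = r_uu · N̂ = -5,
  M(u, v) = r_uv · N̂ = 0,
  N(u, v) = r_vv · N̂ = 0.
Evaluating at (u, v) = (-pi/5, 4):
  L = -5, M = 0, N = 0.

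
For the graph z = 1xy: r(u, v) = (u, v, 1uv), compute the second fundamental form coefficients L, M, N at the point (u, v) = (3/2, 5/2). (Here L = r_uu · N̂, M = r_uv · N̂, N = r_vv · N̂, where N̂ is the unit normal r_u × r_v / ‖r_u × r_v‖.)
L = 0;  M = sqrt(38)/19;  N = 0

Compute the unit normal N̂(u, v) = (-v/sqrt(u^2 + v^2 + 1), -u/sqrt(u^2 + v^2 + 1), 1/sqrt(u^2 + v^2 + 1)), and the second partials r_uu, r_uv, r_vv. Take dot products:
  L(u, v) = r_uu · N̂ = 0,
  M(u, v) = r_uv · N̂ = 1/sqrt(u^2 + v^2 + 1),
  N(u, v) = r_vv · N̂ = 0.
Evaluating at (u, v) = (3/2, 5/2):
  L = 0, M = sqrt(38)/19, N = 0.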